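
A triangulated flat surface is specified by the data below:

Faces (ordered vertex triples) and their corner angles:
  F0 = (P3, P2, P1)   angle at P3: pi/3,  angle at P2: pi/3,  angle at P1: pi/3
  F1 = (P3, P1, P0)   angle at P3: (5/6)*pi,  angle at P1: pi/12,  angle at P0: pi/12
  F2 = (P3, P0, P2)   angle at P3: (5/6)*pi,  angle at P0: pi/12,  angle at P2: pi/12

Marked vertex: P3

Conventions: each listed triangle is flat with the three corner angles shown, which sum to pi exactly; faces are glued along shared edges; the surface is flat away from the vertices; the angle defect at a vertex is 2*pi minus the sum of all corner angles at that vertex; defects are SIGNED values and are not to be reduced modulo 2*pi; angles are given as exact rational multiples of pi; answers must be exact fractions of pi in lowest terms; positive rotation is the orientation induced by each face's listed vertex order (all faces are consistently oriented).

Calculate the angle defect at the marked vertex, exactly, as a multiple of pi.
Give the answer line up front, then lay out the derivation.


Answer: defect(P3) = 0

Sum of corner angles at P3: 2*pi
defect = 2*pi - 2*pi


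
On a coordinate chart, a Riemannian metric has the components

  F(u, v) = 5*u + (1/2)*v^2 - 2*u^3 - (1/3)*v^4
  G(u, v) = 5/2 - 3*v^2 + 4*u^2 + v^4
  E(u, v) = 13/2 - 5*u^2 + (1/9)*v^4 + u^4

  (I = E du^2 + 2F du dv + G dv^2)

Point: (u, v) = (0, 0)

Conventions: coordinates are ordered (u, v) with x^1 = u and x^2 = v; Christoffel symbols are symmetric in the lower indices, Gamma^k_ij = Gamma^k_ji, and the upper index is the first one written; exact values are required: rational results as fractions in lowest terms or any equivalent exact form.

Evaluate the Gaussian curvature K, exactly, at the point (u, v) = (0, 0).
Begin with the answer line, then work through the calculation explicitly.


Answer: K = -16/65

E = 13/2, F = 0, G = 5/2, EG - F^2 = 65/4 at the point
E_u = 0, E_v = 0, F_u = 5, F_v = 0, G_u = 0, G_v = 0
E_vv = 0, F_uv = 0, G_uu = 8
Using the Brioschi determinant formula for K from the metric derivatives:
M1 = [[-E_vv/2 + F_uv - G_uu/2, E_u/2, F_u - E_v/2], [F_v - G_u/2, E, F], [G_v/2, F, G]] = [[-4, 0, 5], [0, 13/2, 0], [0, 0, 5/2]]; det M1 = -65
M2 = [[0, E_v/2, G_u/2], [E_v/2, E, F], [G_u/2, F, G]] = [[0, 0, 0], [0, 13/2, 0], [0, 0, 5/2]]; det M2 = 0
det M1 - det M2 = -65; K = -65 / (65/4)^2 = -16/65


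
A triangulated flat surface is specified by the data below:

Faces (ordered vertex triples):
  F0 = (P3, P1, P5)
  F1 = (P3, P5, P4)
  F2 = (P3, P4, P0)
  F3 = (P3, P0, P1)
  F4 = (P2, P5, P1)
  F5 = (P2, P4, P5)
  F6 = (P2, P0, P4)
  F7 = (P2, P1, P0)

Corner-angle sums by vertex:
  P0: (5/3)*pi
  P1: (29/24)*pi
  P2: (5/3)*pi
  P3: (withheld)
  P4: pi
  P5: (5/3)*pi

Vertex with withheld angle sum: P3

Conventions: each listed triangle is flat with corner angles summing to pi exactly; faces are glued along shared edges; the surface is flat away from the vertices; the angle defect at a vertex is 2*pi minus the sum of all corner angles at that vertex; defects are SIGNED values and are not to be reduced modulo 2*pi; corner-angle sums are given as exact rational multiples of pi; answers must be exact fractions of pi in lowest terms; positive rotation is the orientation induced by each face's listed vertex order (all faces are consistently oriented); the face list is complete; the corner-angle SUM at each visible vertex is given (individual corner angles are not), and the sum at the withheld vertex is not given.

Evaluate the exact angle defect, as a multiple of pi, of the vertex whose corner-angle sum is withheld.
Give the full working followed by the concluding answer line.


V = 6, E = 12, F = 8; chi = V - E + F = 2
Gauss-Bonnet: total defect = 2*pi*chi = 4*pi; visible defects sum to (67/24)*pi

Answer: defect(P3) = (29/24)*pi


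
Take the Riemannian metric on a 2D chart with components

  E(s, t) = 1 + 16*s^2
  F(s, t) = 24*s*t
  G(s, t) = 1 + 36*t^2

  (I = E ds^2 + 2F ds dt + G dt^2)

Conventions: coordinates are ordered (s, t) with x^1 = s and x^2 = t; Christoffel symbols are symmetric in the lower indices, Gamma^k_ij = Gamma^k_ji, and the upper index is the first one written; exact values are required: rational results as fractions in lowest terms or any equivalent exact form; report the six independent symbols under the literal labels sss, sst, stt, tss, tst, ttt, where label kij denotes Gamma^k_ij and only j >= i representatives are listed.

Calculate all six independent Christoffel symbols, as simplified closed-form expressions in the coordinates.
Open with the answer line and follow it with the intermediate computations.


Answer: Gamma_sss = 16*s/(16*s^2 + 36*t^2 + 1), Gamma_sst = 0, Gamma_stt = 24*s/(16*s^2 + 36*t^2 + 1), Gamma_tss = 24*t/(16*s^2 + 36*t^2 + 1), Gamma_tst = 0, Gamma_ttt = 36*t/(16*s^2 + 36*t^2 + 1)

E = 1 + 16*s^2; F = 24*s*t; G = 1 + 36*t^2
Gamma^k_ij = (1/2) g^{kl} (d_i g_jl + d_j g_il - d_l g_ij), with g^inv = (1/(EG-F^2)) [[G, -F], [-F, E]]
first partials: E_s = 32*s, E_t = 0, F_s = 24*t, F_t = 24*s, G_s = 0, G_t = 72*t
D = EG - F^2 = 1 + 36*t^2 + 16*s^2
expanded: Gamma^s_ss = (G E_s - 2F F_s + F E_t)/(2D), Gamma^s_st = (G E_t - F G_s)/(2D), Gamma^s_tt = (2G F_t - G G_s - F G_t)/(2D), Gamma^t_ss = (2E F_s - E E_t - F E_s)/(2D), Gamma^t_st = (E G_s - F E_t)/(2D), Gamma^t_tt = (E G_t - 2F F_t + F G_s)/(2D); substitute and cancel common factors


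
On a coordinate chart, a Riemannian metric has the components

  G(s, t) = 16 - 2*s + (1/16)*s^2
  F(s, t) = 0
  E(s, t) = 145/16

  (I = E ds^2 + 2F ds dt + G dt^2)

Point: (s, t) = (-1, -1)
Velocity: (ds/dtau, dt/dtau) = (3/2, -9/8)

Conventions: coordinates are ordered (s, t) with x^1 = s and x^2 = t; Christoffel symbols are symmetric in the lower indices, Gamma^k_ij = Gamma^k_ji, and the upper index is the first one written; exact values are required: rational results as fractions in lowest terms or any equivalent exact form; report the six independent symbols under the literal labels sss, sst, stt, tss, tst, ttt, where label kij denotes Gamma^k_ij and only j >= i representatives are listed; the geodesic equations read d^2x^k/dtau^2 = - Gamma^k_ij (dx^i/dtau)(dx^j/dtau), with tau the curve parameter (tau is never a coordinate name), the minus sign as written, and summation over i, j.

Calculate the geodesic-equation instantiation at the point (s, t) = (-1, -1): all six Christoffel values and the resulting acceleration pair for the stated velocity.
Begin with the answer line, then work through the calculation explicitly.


Answer: Gamma_sss = 0, Gamma_sst = 0, Gamma_stt = 17/145, Gamma_tss = 0, Gamma_tst = -1/17, Gamma_ttt = 0; accelerations (d^2s/dtau^2, d^2t/dtau^2) = (-1377/9280, -27/136)

E = 145/16, F = 0, G = 289/16 at the point
E_s = 0, E_t = 0, F_s = 0, F_t = 0, G_s = -17/8, G_t = 0
EG - F^2 = 41905/256;  g^inv = (256/41905) * [[289/16, 0], [0, 145/16]]
first-kind symbols [ij,l] = (1/2)(d_i g_jl + d_j g_il - d_l g_ij): [ss,s] = E_s/2 = 0, [ss,t] = F_s - E_t/2 = 0, [st,s] = E_t/2 = 0, [st,t] = G_s/2 = -17/16, [tt,s] = F_t - G_s/2 = 17/16, [tt,t] = G_t/2 = 0
Gamma^s_ij = (G*[ij,s] - F*[ij,t])/(EG - F^2), Gamma^t_ij = (E*[ij,t] - F*[ij,s])/(EG - F^2)
Gamma_sss = 0, Gamma_sst = 0, Gamma_stt = 17/145, Gamma_tss = 0, Gamma_tst = -1/17, Gamma_ttt = 0
d^2s/dtau^2 = -(Gamma_sss*(3/2)^2 + 2*Gamma_sst*(3/2)*(-9/8) + Gamma_stt*(-9/8)^2) = -1377/9280
d^2t/dtau^2 = -(Gamma_tss*(3/2)^2 + 2*Gamma_tst*(3/2)*(-9/8) + Gamma_ttt*(-9/8)^2) = -27/136


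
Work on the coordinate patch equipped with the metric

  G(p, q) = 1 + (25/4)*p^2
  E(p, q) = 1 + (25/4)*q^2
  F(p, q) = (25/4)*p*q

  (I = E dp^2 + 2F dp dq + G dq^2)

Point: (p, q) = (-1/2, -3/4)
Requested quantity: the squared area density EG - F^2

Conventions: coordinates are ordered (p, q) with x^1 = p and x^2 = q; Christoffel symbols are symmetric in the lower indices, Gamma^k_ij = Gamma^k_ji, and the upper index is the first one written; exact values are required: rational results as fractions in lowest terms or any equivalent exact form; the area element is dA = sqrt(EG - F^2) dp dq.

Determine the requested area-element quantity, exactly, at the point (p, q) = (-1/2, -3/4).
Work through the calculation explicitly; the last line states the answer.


E = 289/64, F = 75/32, G = 41/16; EG - F^2 = 389/64

Answer: EG - F^2 = 389/64


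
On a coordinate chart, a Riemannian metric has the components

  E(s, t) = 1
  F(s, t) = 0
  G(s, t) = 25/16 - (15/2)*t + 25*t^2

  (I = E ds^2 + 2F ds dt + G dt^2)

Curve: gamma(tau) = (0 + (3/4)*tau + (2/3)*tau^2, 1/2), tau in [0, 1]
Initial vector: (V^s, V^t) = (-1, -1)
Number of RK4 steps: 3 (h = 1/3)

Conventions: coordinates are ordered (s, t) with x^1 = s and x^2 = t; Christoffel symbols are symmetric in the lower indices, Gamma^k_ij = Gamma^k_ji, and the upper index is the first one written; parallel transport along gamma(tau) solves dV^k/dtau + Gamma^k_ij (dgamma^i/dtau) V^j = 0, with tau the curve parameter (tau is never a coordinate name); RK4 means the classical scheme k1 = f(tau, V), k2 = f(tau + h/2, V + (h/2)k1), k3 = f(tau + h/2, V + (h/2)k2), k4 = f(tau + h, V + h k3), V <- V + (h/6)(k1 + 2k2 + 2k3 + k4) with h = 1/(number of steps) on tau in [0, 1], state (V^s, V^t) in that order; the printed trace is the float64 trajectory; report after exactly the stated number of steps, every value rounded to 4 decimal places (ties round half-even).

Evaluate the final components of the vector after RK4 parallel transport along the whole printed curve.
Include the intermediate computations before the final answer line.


gamma'(tau) = (3/4 + (4/3)*tau, 0); f(tau, V)^k = -Gamma^k_ij(gamma(tau)) gamma'^i(tau) V^j; h = 1/3; intermediate values shown to 6 dp
curve data and Christoffel symbols at the stage parameters:
  tau = 0.000000: gamma = (0.000000, 0.500000), gamma' = (0.750000, 0.000000); Gamma_sss = 0.000000, Gamma_sst = 0.000000, Gamma_stt = 0.000000, Gamma_tss = 0.000000, Gamma_tst = 0.000000, Gamma_ttt = 2.153846
  tau = 0.166667: gamma = (0.143519, 0.500000), gamma' = (0.972222, 0.000000); Gamma_sss = 0.000000, Gamma_sst = 0.000000, Gamma_stt = 0.000000, Gamma_tss = 0.000000, Gamma_tst = 0.000000, Gamma_ttt = 2.153846
  tau = 0.333333: gamma = (0.324074, 0.500000), gamma' = (1.194444, 0.000000); Gamma_sss = 0.000000, Gamma_sst = 0.000000, Gamma_stt = 0.000000, Gamma_tss = 0.000000, Gamma_tst = 0.000000, Gamma_ttt = 2.153846
  tau = 0.500000: gamma = (0.541667, 0.500000), gamma' = (1.416667, 0.000000); Gamma_sss = 0.000000, Gamma_sst = 0.000000, Gamma_stt = 0.000000, Gamma_tss = 0.000000, Gamma_tst = 0.000000, Gamma_ttt = 2.153846
  tau = 0.666667: gamma = (0.796296, 0.500000), gamma' = (1.638889, 0.000000); Gamma_sss = 0.000000, Gamma_sst = 0.000000, Gamma_stt = 0.000000, Gamma_tss = 0.000000, Gamma_tst = 0.000000, Gamma_ttt = 2.153846
  tau = 0.833333: gamma = (1.087963, 0.500000), gamma' = (1.861111, 0.000000); Gamma_sss = 0.000000, Gamma_sst = 0.000000, Gamma_stt = 0.000000, Gamma_tss = 0.000000, Gamma_tst = 0.000000, Gamma_ttt = 2.153846
  tau = 1.000000: gamma = (1.416667, 0.500000), gamma' = (2.083333, 0.000000); Gamma_sss = 0.000000, Gamma_sst = 0.000000, Gamma_stt = 0.000000, Gamma_tss = 0.000000, Gamma_tst = 0.000000, Gamma_ttt = 2.153846
step 0: V^s = -1.0000, V^t = -1.0000
step 1: k1 = (0.000000, 0.000000), k2 = (0.000000, 0.000000), k3 = (0.000000, 0.000000), k4 = (0.000000, 0.000000); V <- V + (h/6)(k1 + 2k2 + 2k3 + k4): V^s = -1.0000, V^t = -1.0000
step 2: k1 = (0.000000, 0.000000), k2 = (0.000000, 0.000000), k3 = (0.000000, 0.000000), k4 = (0.000000, 0.000000); V <- V + (h/6)(k1 + 2k2 + 2k3 + k4): V^s = -1.0000, V^t = -1.0000
step 3: k1 = (0.000000, 0.000000), k2 = (0.000000, 0.000000), k3 = (0.000000, 0.000000), k4 = (0.000000, 0.000000); V <- V + (h/6)(k1 + 2k2 + 2k3 + k4): V^s = -1.0000, V^t = -1.0000

Answer: V^s = -1.0000, V^t = -1.0000


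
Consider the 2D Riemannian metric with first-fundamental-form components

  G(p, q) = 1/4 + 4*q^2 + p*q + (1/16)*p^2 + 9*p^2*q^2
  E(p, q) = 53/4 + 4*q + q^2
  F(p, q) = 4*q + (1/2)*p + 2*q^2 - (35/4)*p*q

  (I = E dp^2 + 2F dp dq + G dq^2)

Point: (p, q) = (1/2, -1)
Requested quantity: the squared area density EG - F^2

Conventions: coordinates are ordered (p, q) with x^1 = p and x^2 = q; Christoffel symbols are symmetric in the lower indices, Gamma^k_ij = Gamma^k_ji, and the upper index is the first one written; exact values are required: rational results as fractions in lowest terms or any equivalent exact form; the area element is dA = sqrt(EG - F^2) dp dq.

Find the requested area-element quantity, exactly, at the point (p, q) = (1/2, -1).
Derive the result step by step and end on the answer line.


E = 41/4, F = 21/8, G = 385/64; EG - F^2 = 14021/256

Answer: EG - F^2 = 14021/256


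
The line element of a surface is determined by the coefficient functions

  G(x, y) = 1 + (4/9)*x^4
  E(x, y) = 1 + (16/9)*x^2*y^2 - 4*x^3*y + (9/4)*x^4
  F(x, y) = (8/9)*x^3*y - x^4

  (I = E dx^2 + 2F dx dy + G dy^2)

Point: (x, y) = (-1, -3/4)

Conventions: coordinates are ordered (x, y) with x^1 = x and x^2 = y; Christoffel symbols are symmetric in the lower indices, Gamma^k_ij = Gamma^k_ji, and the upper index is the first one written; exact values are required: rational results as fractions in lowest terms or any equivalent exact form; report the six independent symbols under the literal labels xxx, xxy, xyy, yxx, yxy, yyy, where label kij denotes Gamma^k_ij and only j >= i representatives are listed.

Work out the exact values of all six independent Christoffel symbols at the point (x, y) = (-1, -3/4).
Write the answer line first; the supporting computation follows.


Answer: Gamma_xxx = -36/61, Gamma_xxy = 24/61, Gamma_xyy = 0, Gamma_yxx = 48/61, Gamma_yxy = -32/61, Gamma_yyy = 0

E = 5/4, F = -1/3, G = 13/9 at the point
E_x = -2, E_y = 4/3, F_x = 2, F_y = -8/9, G_x = -16/9, G_y = 0
EG - F^2 = 61/36;  g^inv = (36/61) * [[13/9, 1/3], [1/3, 5/4]]
first-kind symbols [ij,l] = (1/2)(d_i g_jl + d_j g_il - d_l g_ij): [xx,x] = E_x/2 = -1, [xx,y] = F_x - E_y/2 = 4/3, [xy,x] = E_y/2 = 2/3, [xy,y] = G_x/2 = -8/9, [yy,x] = F_y - G_x/2 = 0, [yy,y] = G_y/2 = 0
Gamma^x_ij = (G*[ij,x] - F*[ij,y])/(EG - F^2), Gamma^y_ij = (E*[ij,y] - F*[ij,x])/(EG - F^2)


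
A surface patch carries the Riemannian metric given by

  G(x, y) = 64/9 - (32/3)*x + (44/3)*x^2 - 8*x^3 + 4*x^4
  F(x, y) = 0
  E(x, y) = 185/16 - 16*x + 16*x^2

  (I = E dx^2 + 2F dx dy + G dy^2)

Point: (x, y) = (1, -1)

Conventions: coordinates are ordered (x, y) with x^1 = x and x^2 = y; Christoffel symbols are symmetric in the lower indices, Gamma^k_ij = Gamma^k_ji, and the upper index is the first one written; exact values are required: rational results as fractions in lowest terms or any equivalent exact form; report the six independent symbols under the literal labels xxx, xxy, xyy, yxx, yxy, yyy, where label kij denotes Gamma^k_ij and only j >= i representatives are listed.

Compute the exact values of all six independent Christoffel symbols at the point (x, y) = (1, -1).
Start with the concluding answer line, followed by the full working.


Answer: Gamma_xxx = 128/185, Gamma_xxy = 0, Gamma_xyy = -256/555, Gamma_yxx = 0, Gamma_yxy = 3/4, Gamma_yyy = 0

E = 185/16, F = 0, G = 64/9 at the point
E_x = 16, E_y = 0, F_x = 0, F_y = 0, G_x = 32/3, G_y = 0
EG - F^2 = 740/9;  g^inv = (9/740) * [[64/9, 0], [0, 185/16]]
first-kind symbols [ij,l] = (1/2)(d_i g_jl + d_j g_il - d_l g_ij): [xx,x] = E_x/2 = 8, [xx,y] = F_x - E_y/2 = 0, [xy,x] = E_y/2 = 0, [xy,y] = G_x/2 = 16/3, [yy,x] = F_y - G_x/2 = -16/3, [yy,y] = G_y/2 = 0
Gamma^x_ij = (G*[ij,x] - F*[ij,y])/(EG - F^2), Gamma^y_ij = (E*[ij,y] - F*[ij,x])/(EG - F^2)


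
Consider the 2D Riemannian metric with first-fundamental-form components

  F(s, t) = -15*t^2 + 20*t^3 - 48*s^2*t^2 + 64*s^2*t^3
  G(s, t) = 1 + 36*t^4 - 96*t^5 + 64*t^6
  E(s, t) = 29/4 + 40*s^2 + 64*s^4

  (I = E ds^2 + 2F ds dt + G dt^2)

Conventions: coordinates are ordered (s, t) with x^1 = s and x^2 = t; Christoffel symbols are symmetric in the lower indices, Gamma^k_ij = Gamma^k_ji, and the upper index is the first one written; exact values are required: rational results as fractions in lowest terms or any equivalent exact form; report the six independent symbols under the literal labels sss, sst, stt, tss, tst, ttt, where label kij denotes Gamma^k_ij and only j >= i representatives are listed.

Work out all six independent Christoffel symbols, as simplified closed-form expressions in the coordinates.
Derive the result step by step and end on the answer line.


E = 29/4 + 40*s^2 + 64*s^4; F = -15*t^2 + 20*t^3 - 48*s^2*t^2 + 64*s^2*t^3; G = 1 + 36*t^4 - 96*t^5 + 64*t^6
Gamma^k_ij = (1/2) g^{kl} (d_i g_jl + d_j g_il - d_l g_ij), with g^inv = (1/(EG-F^2)) [[G, -F], [-F, E]]
first partials: E_s = 80*s + 256*s^3, E_t = 0, F_s = -96*s*t^2 + 128*s*t^3, F_t = -30*t + 60*t^2 - 96*s^2*t + 192*s^2*t^2, G_s = 0, G_t = 144*t^3 - 480*t^4 + 384*t^5
D = EG - F^2 = 29/4 + 40*s^2 + 36*t^4 + 64*s^4 - 96*t^5 + 64*t^6
expanded: Gamma^s_ss = (G E_s - 2F F_s + F E_t)/(2D), Gamma^s_st = (G E_t - F G_s)/(2D), Gamma^s_tt = (2G F_t - G G_s - F G_t)/(2D), Gamma^t_ss = (2E F_s - E E_t - F E_s)/(2D), Gamma^t_st = (E G_s - F E_t)/(2D), Gamma^t_tt = (E G_t - 2F F_t + F G_s)/(2D); substitute and cancel common factors

Answer: Gamma_sss = (512*s^3 + 160*s)/(256*s^4 + 160*s^2 + 256*t^6 - 384*t^5 + 144*t^4 + 29), Gamma_sst = 0, Gamma_stt = (768*s^2*t^2 - 384*s^2*t + 240*t^2 - 120*t)/(256*s^4 + 160*s^2 + 256*t^6 - 384*t^5 + 144*t^4 + 29), Gamma_tss = (512*s*t^3 - 384*s*t^2)/(256*s^4 + 160*s^2 + 256*t^6 - 384*t^5 + 144*t^4 + 29), Gamma_tst = 0, Gamma_ttt = (768*t^5 - 960*t^4 + 288*t^3)/(256*s^4 + 160*s^2 + 256*t^6 - 384*t^5 + 144*t^4 + 29)


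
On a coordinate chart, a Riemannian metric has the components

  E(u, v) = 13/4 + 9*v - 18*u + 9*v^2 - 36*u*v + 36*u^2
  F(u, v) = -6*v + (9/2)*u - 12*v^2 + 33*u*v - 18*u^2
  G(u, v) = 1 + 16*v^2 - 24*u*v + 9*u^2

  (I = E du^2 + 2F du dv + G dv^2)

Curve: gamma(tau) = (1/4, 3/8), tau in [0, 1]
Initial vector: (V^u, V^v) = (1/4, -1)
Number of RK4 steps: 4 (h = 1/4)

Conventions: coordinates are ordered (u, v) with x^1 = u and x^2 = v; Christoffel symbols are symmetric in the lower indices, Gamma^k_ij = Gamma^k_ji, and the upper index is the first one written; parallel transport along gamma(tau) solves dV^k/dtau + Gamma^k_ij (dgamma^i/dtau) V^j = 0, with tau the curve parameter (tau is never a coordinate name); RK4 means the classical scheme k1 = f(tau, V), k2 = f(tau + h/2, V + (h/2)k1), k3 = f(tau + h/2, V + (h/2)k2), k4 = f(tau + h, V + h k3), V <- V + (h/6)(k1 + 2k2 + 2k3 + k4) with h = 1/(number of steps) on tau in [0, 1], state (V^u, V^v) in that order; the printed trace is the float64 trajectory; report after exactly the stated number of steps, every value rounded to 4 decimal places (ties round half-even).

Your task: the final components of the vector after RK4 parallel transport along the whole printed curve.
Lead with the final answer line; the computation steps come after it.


Answer: V^u = 0.2500, V^v = -1.0000

gamma'(tau) = (0, 0); f(tau, V)^k = -Gamma^k_ij(gamma(tau)) gamma'^i(tau) V^j; h = 1/4; intermediate values shown to 6 dp
curve data and Christoffel symbols at the stage parameters:
  tau = 0.000000: gamma = (0.250000, 0.375000), gamma' = (0.000000, 0.000000); Gamma_uuu = -2.386740, Gamma_uuv = 1.193370, Gamma_uvv = -1.591160, Gamma_vuu = 1.591160, Gamma_vuv = -0.795580, Gamma_vvv = 1.060773
  tau = 0.125000: gamma = (0.250000, 0.375000), gamma' = (0.000000, 0.000000); Gamma_uuu = -2.386740, Gamma_uuv = 1.193370, Gamma_uvv = -1.591160, Gamma_vuu = 1.591160, Gamma_vuv = -0.795580, Gamma_vvv = 1.060773
  tau = 0.250000: gamma = (0.250000, 0.375000), gamma' = (0.000000, 0.000000); Gamma_uuu = -2.386740, Gamma_uuv = 1.193370, Gamma_uvv = -1.591160, Gamma_vuu = 1.591160, Gamma_vuv = -0.795580, Gamma_vvv = 1.060773
  tau = 0.375000: gamma = (0.250000, 0.375000), gamma' = (0.000000, 0.000000); Gamma_uuu = -2.386740, Gamma_uuv = 1.193370, Gamma_uvv = -1.591160, Gamma_vuu = 1.591160, Gamma_vuv = -0.795580, Gamma_vvv = 1.060773
  tau = 0.500000: gamma = (0.250000, 0.375000), gamma' = (0.000000, 0.000000); Gamma_uuu = -2.386740, Gamma_uuv = 1.193370, Gamma_uvv = -1.591160, Gamma_vuu = 1.591160, Gamma_vuv = -0.795580, Gamma_vvv = 1.060773
  tau = 0.625000: gamma = (0.250000, 0.375000), gamma' = (0.000000, 0.000000); Gamma_uuu = -2.386740, Gamma_uuv = 1.193370, Gamma_uvv = -1.591160, Gamma_vuu = 1.591160, Gamma_vuv = -0.795580, Gamma_vvv = 1.060773
  tau = 0.750000: gamma = (0.250000, 0.375000), gamma' = (0.000000, 0.000000); Gamma_uuu = -2.386740, Gamma_uuv = 1.193370, Gamma_uvv = -1.591160, Gamma_vuu = 1.591160, Gamma_vuv = -0.795580, Gamma_vvv = 1.060773
  tau = 0.875000: gamma = (0.250000, 0.375000), gamma' = (0.000000, 0.000000); Gamma_uuu = -2.386740, Gamma_uuv = 1.193370, Gamma_uvv = -1.591160, Gamma_vuu = 1.591160, Gamma_vuv = -0.795580, Gamma_vvv = 1.060773
  tau = 1.000000: gamma = (0.250000, 0.375000), gamma' = (0.000000, 0.000000); Gamma_uuu = -2.386740, Gamma_uuv = 1.193370, Gamma_uvv = -1.591160, Gamma_vuu = 1.591160, Gamma_vuv = -0.795580, Gamma_vvv = 1.060773
step 0: V^u = 0.2500, V^v = -1.0000
step 1: k1 = (0.000000, 0.000000), k2 = (0.000000, 0.000000), k3 = (0.000000, 0.000000), k4 = (0.000000, 0.000000); V <- V + (h/6)(k1 + 2k2 + 2k3 + k4): V^u = 0.2500, V^v = -1.0000
step 2: k1 = (0.000000, 0.000000), k2 = (0.000000, 0.000000), k3 = (0.000000, 0.000000), k4 = (0.000000, 0.000000); V <- V + (h/6)(k1 + 2k2 + 2k3 + k4): V^u = 0.2500, V^v = -1.0000
step 3: k1 = (0.000000, 0.000000), k2 = (0.000000, 0.000000), k3 = (0.000000, 0.000000), k4 = (0.000000, 0.000000); V <- V + (h/6)(k1 + 2k2 + 2k3 + k4): V^u = 0.2500, V^v = -1.0000
step 4: k1 = (0.000000, 0.000000), k2 = (0.000000, 0.000000), k3 = (0.000000, 0.000000), k4 = (0.000000, 0.000000); V <- V + (h/6)(k1 + 2k2 + 2k3 + k4): V^u = 0.2500, V^v = -1.0000


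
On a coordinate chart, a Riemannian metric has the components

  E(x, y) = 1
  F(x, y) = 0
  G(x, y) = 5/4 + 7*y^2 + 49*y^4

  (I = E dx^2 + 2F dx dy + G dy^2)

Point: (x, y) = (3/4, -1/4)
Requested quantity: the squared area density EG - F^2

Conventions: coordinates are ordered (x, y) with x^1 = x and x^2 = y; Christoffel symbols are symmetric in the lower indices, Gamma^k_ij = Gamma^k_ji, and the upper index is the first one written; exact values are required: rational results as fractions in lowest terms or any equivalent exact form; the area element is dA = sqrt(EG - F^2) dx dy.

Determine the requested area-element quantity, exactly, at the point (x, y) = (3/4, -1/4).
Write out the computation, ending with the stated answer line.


E = 1, F = 0, G = 481/256; EG - F^2 = 481/256

Answer: EG - F^2 = 481/256


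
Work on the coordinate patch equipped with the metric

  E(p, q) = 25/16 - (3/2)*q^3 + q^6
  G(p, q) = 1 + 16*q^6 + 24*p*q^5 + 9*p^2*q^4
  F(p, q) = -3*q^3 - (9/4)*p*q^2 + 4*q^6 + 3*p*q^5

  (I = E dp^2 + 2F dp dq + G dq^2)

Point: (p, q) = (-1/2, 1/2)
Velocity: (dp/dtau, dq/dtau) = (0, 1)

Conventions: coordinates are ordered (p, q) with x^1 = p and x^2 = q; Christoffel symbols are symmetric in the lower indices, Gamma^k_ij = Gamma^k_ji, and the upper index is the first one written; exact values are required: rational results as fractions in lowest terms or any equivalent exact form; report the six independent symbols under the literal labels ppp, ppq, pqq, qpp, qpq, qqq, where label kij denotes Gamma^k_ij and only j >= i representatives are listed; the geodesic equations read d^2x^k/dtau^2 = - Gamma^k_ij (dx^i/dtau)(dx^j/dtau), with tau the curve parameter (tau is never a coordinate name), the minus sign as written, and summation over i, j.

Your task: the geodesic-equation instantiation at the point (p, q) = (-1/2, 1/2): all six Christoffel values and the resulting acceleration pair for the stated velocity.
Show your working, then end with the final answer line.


E = 89/64, F = -5/64, G = 65/64 at the point
E_p = 0, E_q = -15/16, F_p = -15/32, F_q = -27/32, G_p = 3/16, G_q = 3/8
EG - F^2 = 45/32;  g^inv = (32/45) * [[65/64, 5/64], [5/64, 89/64]]
first-kind symbols [ij,l] = (1/2)(d_i g_jl + d_j g_il - d_l g_ij): [pp,p] = E_p/2 = 0, [pp,q] = F_p - E_q/2 = 0, [pq,p] = E_q/2 = -15/32, [pq,q] = G_p/2 = 3/32, [qq,p] = F_q - G_p/2 = -15/16, [qq,q] = G_q/2 = 3/16
Gamma^p_ij = (G*[ij,p] - F*[ij,q])/(EG - F^2), Gamma^q_ij = (E*[ij,q] - F*[ij,p])/(EG - F^2)
Gamma_ppp = 0, Gamma_ppq = -1/3, Gamma_pqq = -2/3, Gamma_qpp = 0, Gamma_qpq = 1/15, Gamma_qqq = 2/15
d^2p/dtau^2 = -(Gamma_ppp*(0)^2 + 2*Gamma_ppq*(0)*(1) + Gamma_pqq*(1)^2) = 2/3
d^2q/dtau^2 = -(Gamma_qpp*(0)^2 + 2*Gamma_qpq*(0)*(1) + Gamma_qqq*(1)^2) = -2/15

Answer: Gamma_ppp = 0, Gamma_ppq = -1/3, Gamma_pqq = -2/3, Gamma_qpp = 0, Gamma_qpq = 1/15, Gamma_qqq = 2/15; accelerations (d^2p/dtau^2, d^2q/dtau^2) = (2/3, -2/15)


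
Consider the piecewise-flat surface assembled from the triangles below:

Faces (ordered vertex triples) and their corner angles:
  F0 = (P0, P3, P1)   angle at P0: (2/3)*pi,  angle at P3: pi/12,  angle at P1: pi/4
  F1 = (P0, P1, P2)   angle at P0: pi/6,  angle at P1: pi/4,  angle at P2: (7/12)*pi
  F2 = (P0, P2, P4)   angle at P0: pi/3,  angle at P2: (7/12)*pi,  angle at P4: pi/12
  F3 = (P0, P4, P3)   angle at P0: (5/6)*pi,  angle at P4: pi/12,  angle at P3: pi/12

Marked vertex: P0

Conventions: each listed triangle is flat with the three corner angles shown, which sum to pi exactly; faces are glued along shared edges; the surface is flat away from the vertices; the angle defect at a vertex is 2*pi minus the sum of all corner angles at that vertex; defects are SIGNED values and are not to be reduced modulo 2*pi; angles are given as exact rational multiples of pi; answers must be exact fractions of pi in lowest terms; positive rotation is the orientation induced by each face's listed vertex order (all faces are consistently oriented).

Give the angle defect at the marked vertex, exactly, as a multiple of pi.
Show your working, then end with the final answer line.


Sum of corner angles at P0: 2*pi
defect = 2*pi - 2*pi

Answer: defect(P0) = 0


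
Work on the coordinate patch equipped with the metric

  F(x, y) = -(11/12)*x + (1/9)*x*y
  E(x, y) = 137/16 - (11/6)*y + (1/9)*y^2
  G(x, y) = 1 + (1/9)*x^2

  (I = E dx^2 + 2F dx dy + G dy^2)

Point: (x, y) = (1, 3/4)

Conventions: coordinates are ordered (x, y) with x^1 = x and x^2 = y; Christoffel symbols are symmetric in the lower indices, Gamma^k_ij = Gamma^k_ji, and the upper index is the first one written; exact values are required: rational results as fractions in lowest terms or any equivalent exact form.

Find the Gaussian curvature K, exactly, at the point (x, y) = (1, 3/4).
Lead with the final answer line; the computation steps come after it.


Answer: K = -144/70225

E = 29/4, F = -5/6, G = 10/9, EG - F^2 = 265/36 at the point
E_x = 0, E_y = -5/3, F_x = -5/6, F_y = 1/9, G_x = 2/9, G_y = 0
E_yy = 2/9, F_xy = 1/9, G_xx = 2/9
K follows from Brioschi's formula, (det M1 - det M2)/(EG - F^2)^2.
M1 = [[-E_yy/2 + F_xy - G_xx/2, E_x/2, F_x - E_y/2], [F_y - G_x/2, E, F], [G_y/2, F, G]] = [[-1/9, 0, 0], [0, 29/4, -5/6], [0, -5/6, 10/9]]; det M1 = -265/324
M2 = [[0, E_y/2, G_x/2], [E_y/2, E, F], [G_x/2, F, G]] = [[0, -5/6, 1/9], [-5/6, 29/4, -5/6], [1/9, -5/6, 10/9]]; det M2 = -229/324
det M1 - det M2 = -1/9; K = -1/9 / (265/36)^2 = -144/70225


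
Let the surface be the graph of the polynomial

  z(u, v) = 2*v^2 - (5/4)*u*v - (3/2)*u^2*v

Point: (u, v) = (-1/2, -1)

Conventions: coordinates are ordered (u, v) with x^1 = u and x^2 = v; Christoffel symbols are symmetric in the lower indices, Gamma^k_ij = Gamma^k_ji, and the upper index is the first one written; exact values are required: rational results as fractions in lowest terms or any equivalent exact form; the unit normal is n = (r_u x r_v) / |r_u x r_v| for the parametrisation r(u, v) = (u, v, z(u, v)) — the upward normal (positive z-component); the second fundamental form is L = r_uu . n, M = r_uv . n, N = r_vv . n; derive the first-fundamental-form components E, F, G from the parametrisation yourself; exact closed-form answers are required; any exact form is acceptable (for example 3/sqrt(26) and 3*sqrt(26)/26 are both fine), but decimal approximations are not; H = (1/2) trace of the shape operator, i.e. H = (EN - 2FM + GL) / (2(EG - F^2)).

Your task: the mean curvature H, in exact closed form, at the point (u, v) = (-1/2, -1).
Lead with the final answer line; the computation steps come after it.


Answer: H = 1567*sqrt(2)/5324

z_u = -1/4, z_v = -15/4, z_uu = 3, z_uv = 1/4, z_vv = 4
E = 17/16, F = 15/16, G = 241/16; answer radicand W^2 = 121/8
unnormalised second-form numerators: l = 3, m = 1/4, n = 4; L = l/sqrt(121/8), and similarly M = m/sqrt(W^2), N = n/sqrt(W^2)
H = (E*n - 2*F*m + G*l) / (2*(EG - F^2)*sqrt(W^2)); E*n - 2*F*m + G*l = 1567/32, EG - F^2 = 121/8, so H = (1567/968)/sqrt(121/8)


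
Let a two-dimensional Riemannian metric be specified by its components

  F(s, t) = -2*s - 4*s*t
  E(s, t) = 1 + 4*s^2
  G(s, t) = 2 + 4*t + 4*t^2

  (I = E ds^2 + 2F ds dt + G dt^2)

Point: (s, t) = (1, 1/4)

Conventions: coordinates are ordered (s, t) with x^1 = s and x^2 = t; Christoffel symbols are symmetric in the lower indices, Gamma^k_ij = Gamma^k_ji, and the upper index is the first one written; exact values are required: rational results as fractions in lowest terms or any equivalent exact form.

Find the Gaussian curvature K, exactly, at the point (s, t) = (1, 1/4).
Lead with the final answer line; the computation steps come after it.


Answer: K = -64/841

E = 5, F = -3, G = 13/4, EG - F^2 = 29/4 at the point
E_s = 8, E_t = 0, F_s = -3, F_t = -4, G_s = 0, G_t = 6
E_tt = 0, F_st = -4, G_ss = 0
By Brioschi, K is (det M1 - det M2) divided by (EG - F^2) squared.
M1 = [[-E_tt/2 + F_st - G_ss/2, E_s/2, F_s - E_t/2], [F_t - G_s/2, E, F], [G_t/2, F, G]] = [[-4, 4, -3], [-4, 5, -3], [3, -3, 13/4]]; det M1 = -4
M2 = [[0, E_t/2, G_s/2], [E_t/2, E, F], [G_s/2, F, G]] = [[0, 0, 0], [0, 5, -3], [0, -3, 13/4]]; det M2 = 0
det M1 - det M2 = -4; K = -4 / (29/4)^2 = -64/841


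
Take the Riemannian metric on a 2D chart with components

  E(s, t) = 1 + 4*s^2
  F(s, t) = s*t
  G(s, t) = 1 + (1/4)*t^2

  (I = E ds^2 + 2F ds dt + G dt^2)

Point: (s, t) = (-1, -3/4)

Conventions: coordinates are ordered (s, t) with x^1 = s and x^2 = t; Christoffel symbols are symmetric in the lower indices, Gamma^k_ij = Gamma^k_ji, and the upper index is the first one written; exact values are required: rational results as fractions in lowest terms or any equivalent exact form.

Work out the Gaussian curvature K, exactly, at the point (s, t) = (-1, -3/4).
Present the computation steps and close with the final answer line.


E = 5, F = 3/4, G = 73/64, EG - F^2 = 329/64 at the point
E_s = -8, E_t = 0, F_s = -3/4, F_t = -1, G_s = 0, G_t = -3/8
E_tt = 0, F_st = 1, G_ss = 0
Evaluate Brioschi's two determinant matrices M1, M2 and divide by (EG - F^2)^2.
M1 = [[-E_tt/2 + F_st - G_ss/2, E_s/2, F_s - E_t/2], [F_t - G_s/2, E, F], [G_t/2, F, G]] = [[1, -4, -3/4], [-1, 5, 3/4], [-3/16, 3/4, 73/64]]; det M1 = 1
M2 = [[0, E_t/2, G_s/2], [E_t/2, E, F], [G_s/2, F, G]] = [[0, 0, 0], [0, 5, 3/4], [0, 3/4, 73/64]]; det M2 = 0
det M1 - det M2 = 1; K = 1 / (329/64)^2 = 4096/108241

Answer: K = 4096/108241


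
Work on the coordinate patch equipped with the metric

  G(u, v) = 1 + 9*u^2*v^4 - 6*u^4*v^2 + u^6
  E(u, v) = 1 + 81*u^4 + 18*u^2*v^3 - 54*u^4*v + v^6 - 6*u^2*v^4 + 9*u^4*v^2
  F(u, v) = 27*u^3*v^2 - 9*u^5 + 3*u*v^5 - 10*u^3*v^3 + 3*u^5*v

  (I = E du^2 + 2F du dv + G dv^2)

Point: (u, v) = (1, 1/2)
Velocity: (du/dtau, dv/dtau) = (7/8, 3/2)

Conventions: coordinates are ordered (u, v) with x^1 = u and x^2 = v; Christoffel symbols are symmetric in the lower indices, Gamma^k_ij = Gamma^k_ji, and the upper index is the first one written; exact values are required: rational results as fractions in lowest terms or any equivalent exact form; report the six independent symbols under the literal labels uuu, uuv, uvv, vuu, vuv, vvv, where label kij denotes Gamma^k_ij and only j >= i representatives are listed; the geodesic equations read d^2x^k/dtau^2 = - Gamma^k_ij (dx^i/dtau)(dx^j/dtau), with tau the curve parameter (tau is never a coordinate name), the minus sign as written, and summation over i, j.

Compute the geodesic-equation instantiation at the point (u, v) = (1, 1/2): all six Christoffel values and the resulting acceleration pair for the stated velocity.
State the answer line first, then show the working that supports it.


Answer: Gamma_uuu = 2440/1263, Gamma_uuv = -122/421, Gamma_uvv = 488/1263, Gamma_vuu = -80/1263, Gamma_vuv = 4/421, Gamma_vvv = -16/1263; accelerations (d^2u/dtau^2, d^2v/dtau^2) = (-16043/10104, 263/5052)

E = 3785/64, F = -61/32, G = 17/16 at the point
E_u = 915/4, E_v = -549/16, F_u = -669/32, F_v = 375/16, G_u = 9/8, G_v = -3/2
EG - F^2 = 3789/64;  g^inv = (64/3789) * [[17/16, 61/32], [61/32, 3785/64]]
first-kind symbols [ij,l] = (1/2)(d_i g_jl + d_j g_il - d_l g_ij): [uu,u] = E_u/2 = 915/8, [uu,v] = F_u - E_v/2 = -15/4, [uv,u] = E_v/2 = -549/32, [uv,v] = G_u/2 = 9/16, [vv,u] = F_v - G_u/2 = 183/8, [vv,v] = G_v/2 = -3/4
Gamma^u_ij = (G*[ij,u] - F*[ij,v])/(EG - F^2), Gamma^v_ij = (E*[ij,v] - F*[ij,u])/(EG - F^2)
Gamma_uuu = 2440/1263, Gamma_uuv = -122/421, Gamma_uvv = 488/1263, Gamma_vuu = -80/1263, Gamma_vuv = 4/421, Gamma_vvv = -16/1263
d^2u/dtau^2 = -(Gamma_uuu*(7/8)^2 + 2*Gamma_uuv*(7/8)*(3/2) + Gamma_uvv*(3/2)^2) = -16043/10104
d^2v/dtau^2 = -(Gamma_vuu*(7/8)^2 + 2*Gamma_vuv*(7/8)*(3/2) + Gamma_vvv*(3/2)^2) = 263/5052


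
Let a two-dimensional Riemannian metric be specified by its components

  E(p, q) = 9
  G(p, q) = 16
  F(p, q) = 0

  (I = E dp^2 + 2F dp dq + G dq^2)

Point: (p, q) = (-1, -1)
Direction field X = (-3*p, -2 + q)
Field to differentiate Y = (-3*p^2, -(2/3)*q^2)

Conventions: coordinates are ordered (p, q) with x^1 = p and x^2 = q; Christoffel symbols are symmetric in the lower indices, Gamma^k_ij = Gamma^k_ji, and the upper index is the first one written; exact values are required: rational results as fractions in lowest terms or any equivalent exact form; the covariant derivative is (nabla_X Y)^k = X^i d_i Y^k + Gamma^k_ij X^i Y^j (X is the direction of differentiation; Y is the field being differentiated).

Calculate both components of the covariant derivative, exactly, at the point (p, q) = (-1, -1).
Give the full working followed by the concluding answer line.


E = 9, F = 0, G = 16 at the point
E_p = 0, E_q = 0, F_p = 0, F_q = 0, G_p = 0, G_q = 0
EG - F^2 = 144;  g^inv = (1/144) * [[16, 0], [0, 9]]
first-kind symbols [ij,l] = (1/2)(d_i g_jl + d_j g_il - d_l g_ij): [pp,p] = E_p/2 = 0, [pp,q] = F_p - E_q/2 = 0, [pq,p] = E_q/2 = 0, [pq,q] = G_p/2 = 0, [qq,p] = F_q - G_p/2 = 0, [qq,q] = G_q/2 = 0
Gamma^p_ij = (G*[ij,p] - F*[ij,q])/(EG - F^2), Gamma^q_ij = (E*[ij,q] - F*[ij,p])/(EG - F^2)
Gamma_ppp = 0, Gamma_ppq = 0, Gamma_pqq = 0, Gamma_qpp = 0, Gamma_qpq = 0, Gamma_qqq = 0
X = (3, -3), Y = (-3, -2/3) at the point

Answer: (nabla_X Y)^p = 18, (nabla_X Y)^q = -4


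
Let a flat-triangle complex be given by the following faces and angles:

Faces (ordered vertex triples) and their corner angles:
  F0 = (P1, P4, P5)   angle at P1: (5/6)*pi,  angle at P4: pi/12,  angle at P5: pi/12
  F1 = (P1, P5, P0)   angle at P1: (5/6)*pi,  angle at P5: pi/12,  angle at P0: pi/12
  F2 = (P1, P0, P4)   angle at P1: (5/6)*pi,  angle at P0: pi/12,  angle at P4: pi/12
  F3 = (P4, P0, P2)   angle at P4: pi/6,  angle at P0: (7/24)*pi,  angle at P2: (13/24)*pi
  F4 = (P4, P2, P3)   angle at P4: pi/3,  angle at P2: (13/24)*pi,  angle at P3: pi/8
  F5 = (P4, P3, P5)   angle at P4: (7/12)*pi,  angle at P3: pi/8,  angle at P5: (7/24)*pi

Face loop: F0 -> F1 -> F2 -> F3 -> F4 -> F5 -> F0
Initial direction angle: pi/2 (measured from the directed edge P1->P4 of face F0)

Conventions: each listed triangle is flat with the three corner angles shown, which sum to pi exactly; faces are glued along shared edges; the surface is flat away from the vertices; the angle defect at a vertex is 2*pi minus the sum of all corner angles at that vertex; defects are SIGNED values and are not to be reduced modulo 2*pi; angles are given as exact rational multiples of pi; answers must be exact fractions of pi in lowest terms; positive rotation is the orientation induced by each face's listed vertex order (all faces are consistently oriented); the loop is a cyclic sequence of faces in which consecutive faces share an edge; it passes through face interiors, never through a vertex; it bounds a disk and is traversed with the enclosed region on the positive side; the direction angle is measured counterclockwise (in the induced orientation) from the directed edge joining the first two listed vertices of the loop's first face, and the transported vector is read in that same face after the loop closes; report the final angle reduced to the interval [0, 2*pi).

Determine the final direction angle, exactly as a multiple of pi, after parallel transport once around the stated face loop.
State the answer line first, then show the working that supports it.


Answer: final direction angle = (3/4)*pi

enclosed vertex P1: corner angles sum to (5/2)*pi, defect = 2*pi - (5/2)*pi = -pi/2
enclosed vertex P4: corner angles sum to (5/4)*pi, defect = 2*pi - (5/4)*pi = (3/4)*pi
the final direction is the initial angle plus the enclosed defects, taken mod 2*pi in the induced orientation
final angle = pi/2 + pi/4 = (3/4)*pi (mod 2*pi)


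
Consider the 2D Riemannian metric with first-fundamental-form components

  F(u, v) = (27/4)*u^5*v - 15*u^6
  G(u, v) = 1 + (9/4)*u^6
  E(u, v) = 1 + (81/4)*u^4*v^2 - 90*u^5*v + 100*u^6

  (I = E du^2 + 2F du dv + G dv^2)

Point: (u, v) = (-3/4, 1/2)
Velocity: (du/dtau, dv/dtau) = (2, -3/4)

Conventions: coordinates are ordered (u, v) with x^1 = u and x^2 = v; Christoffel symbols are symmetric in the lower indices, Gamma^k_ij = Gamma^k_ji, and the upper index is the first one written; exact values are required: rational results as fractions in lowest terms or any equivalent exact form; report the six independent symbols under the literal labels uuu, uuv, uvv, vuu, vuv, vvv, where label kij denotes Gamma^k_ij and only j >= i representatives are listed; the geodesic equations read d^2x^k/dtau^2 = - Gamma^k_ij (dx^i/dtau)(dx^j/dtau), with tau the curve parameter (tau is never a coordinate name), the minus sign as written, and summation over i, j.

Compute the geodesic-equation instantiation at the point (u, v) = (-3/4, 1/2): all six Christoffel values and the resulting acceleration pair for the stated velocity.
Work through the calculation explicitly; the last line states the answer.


E = 127297/4096, F = -28431/8192, G = 22945/16384 at the point
E_u = -28431/128, E_v = 28431/1024, F_u = 54675/2048, F_v = -6561/4096, G_u = -6561/2048, G_v = 0
EG - F^2 = 515749/16384;  g^inv = (16384/515749) * [[22945/16384, 28431/8192], [28431/8192, 127297/4096]]
first-kind symbols [ij,l] = (1/2)(d_i g_jl + d_j g_il - d_l g_ij): [uu,u] = E_u/2 = -28431/256, [uu,v] = F_u - E_v/2 = 6561/512, [uv,u] = E_v/2 = 28431/2048, [uv,v] = G_u/2 = -6561/4096, [vv,u] = F_v - G_u/2 = 0, [vv,v] = G_v/2 = 0
Gamma^u_ij = (G*[ij,u] - F*[ij,v])/(EG - F^2), Gamma^v_ij = (E*[ij,v] - F*[ij,u])/(EG - F^2)
Gamma_uuu = -139968/39673, Gamma_uuv = 17496/39673, Gamma_uvv = 0, Gamma_vuu = 209952/515749, Gamma_vuv = -26244/515749, Gamma_vvv = 0
d^2u/dtau^2 = -(Gamma_uuu*(2)^2 + 2*Gamma_uuv*(2)*(-3/4) + Gamma_uvv*(-3/4)^2) = 612360/39673
d^2v/dtau^2 = -(Gamma_vuu*(2)^2 + 2*Gamma_vuv*(2)*(-3/4) + Gamma_vvv*(-3/4)^2) = -918540/515749

Answer: Gamma_uuu = -139968/39673, Gamma_uuv = 17496/39673, Gamma_uvv = 0, Gamma_vuu = 209952/515749, Gamma_vuv = -26244/515749, Gamma_vvv = 0; accelerations (d^2u/dtau^2, d^2v/dtau^2) = (612360/39673, -918540/515749)


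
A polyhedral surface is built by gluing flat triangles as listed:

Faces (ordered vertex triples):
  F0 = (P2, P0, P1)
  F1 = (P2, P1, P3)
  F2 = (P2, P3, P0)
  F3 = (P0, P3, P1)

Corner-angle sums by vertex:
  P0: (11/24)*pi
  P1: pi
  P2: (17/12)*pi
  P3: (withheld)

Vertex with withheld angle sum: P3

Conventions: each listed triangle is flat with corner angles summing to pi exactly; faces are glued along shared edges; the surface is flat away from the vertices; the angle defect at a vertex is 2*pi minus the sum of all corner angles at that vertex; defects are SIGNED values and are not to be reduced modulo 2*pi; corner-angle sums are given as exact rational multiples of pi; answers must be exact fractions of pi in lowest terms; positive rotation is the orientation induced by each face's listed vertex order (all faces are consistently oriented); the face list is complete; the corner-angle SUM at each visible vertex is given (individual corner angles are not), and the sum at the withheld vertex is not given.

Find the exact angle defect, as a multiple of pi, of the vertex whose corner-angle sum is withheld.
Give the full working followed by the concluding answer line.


V = 4, E = 6, F = 4; chi = V - E + F = 2
Gauss-Bonnet: total defect = 2*pi*chi = 4*pi; visible defects sum to (25/8)*pi

Answer: defect(P3) = (7/8)*pi
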